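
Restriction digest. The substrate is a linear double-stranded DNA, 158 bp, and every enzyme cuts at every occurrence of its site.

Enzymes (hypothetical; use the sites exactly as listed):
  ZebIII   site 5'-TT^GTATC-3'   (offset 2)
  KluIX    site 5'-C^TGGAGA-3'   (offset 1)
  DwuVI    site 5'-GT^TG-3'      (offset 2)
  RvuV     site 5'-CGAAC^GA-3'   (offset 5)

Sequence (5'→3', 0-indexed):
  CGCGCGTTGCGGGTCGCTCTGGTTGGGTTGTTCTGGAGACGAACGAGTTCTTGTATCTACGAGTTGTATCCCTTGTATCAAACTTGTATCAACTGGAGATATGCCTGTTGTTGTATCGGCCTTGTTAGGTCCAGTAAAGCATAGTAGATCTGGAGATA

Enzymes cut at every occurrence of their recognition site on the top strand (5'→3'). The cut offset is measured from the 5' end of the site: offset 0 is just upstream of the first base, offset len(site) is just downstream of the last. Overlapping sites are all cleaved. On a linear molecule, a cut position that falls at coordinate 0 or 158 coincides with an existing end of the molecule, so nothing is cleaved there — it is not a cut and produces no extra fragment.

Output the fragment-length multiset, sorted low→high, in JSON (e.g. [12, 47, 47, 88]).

[1,1,3,5,5,7,8,8,8,9,11,11,12,15,16,38]

Scan for sites:
  ZebIII TTGTATC/2: at [50, 63, 72, 83, 110] ⇒ [52, 65, 74, 85, 112]
  KluIX CTGGAGA/1: at [32, 92, 149] ⇒ [33, 93, 150]
  DwuVI GTTG/2: at [5, 21, 26, 62, 106, 109] ⇒ [7, 23, 28, 64, 108, 111]
  RvuV CGAACGA/5: at [39] ⇒ [44]

All cut coordinates (distinct, sorted): [7, 23, 28, 33, 44, 52, 64, 65, 74, 85, 93, 108, 111, 112, 150]

Fragments:
  [0,7): 7 bp
  [7,23): 16 bp
  [23,28): 5 bp
  [28,33): 5 bp
  [33,44): 11 bp
  [44,52): 8 bp
  [52,64): 12 bp
  [64,65): 1 bp
  [65,74): 9 bp
  [74,85): 11 bp
  [85,93): 8 bp
  [93,108): 15 bp
  [108,111): 3 bp
  [111,112): 1 bp
  [112,150): 38 bp
  [150,158): 8 bp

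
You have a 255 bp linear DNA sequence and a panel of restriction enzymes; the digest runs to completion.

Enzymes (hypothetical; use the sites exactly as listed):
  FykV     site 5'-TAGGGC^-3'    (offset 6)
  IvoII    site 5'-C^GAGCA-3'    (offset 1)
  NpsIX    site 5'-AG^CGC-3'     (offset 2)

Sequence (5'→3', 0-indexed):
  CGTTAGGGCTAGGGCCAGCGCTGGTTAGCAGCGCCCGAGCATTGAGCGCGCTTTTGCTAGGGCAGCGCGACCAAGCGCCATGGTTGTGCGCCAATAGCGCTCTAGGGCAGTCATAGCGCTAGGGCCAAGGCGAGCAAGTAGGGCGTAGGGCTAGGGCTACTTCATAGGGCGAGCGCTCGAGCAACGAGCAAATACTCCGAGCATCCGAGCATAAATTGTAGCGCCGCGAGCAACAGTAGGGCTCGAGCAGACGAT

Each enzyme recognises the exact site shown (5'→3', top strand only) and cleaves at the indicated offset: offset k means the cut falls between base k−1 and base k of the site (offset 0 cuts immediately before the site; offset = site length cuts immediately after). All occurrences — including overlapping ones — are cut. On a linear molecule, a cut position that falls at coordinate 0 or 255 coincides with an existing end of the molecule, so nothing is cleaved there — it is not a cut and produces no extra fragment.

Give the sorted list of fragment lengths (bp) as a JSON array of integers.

Scan for sites:
  FykV TAGGGC/6: at [3, 9, 57, 102, 119, 138, 145, 151, 164, 236] ⇒ [9, 15, 63, 108, 125, 144, 151, 157, 170, 242]
  IvoII CGAGCA/1: at [35, 130, 177, 184, 197, 205, 226, 243] ⇒ [36, 131, 178, 185, 198, 206, 227, 244]
  NpsIX AGCGC/2: at [16, 29, 44, 63, 73, 95, 114, 171, 219] ⇒ [18, 31, 46, 65, 75, 97, 116, 173, 221]

Pooled cuts: [9, 15, 18, 31, 36, 46, 63, 65, 75, 97, 108, 116, 125, 131, 144, 151, 157, 170, 173, 178, 185, 198, 206, 221, 227, 242, 244]

Fragments:
  [0,9): 9 bp
  [9,15): 6 bp
  [15,18): 3 bp
  [18,31): 13 bp
  [31,36): 5 bp
  [36,46): 10 bp
  [46,63): 17 bp
  [63,65): 2 bp
  [65,75): 10 bp
  [75,97): 22 bp
  [97,108): 11 bp
  [108,116): 8 bp
  [116,125): 9 bp
  [125,131): 6 bp
  [131,144): 13 bp
  [144,151): 7 bp
  [151,157): 6 bp
  [157,170): 13 bp
  [170,173): 3 bp
  [173,178): 5 bp
  [178,185): 7 bp
  [185,198): 13 bp
  [198,206): 8 bp
  [206,221): 15 bp
  [221,227): 6 bp
  [227,242): 15 bp
  [242,244): 2 bp
  [244,255): 11 bp

[2,2,3,3,5,5,6,6,6,6,7,7,8,8,9,9,10,10,11,11,13,13,13,13,15,15,17,22]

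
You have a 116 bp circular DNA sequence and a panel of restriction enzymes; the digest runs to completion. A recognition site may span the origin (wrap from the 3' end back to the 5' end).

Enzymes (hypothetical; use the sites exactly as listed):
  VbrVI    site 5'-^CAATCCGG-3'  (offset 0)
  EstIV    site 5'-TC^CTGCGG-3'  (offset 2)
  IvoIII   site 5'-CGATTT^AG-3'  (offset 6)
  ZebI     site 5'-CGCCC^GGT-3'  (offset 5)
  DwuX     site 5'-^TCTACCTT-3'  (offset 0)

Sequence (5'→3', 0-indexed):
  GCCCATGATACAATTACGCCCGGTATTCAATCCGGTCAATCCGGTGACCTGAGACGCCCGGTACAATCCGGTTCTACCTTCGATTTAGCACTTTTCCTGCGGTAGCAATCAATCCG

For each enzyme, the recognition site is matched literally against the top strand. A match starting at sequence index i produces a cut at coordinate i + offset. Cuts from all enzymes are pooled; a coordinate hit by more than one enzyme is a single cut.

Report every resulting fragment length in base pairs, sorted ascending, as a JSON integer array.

Scan for sites:
  VbrVI CAATCCGG/0: at [27, 36, 63, 109] ⇒ [27, 36, 63, 109]
  EstIV TCCTGCGG/2: at [94] ⇒ [96]
  IvoIII CGATTTAG/6: at [80] ⇒ [86]
  ZebI CGCCCGGT/5: at [16, 54] ⇒ [21, 59]
  DwuX TCTACCTT/0: at [72] ⇒ [72]

Pooled cuts: [21, 27, 36, 59, 63, 72, 86, 96, 109]

Fragment lengths:
  21→27: 6 bp
  27→36: 9 bp
  36→59: 23 bp
  59→63: 4 bp
  63→72: 9 bp
  72→86: 14 bp
  86→96: 10 bp
  96→109: 13 bp
  109→21 (wrap): 116-109+21 = 28 bp

[4,6,9,9,10,13,14,23,28]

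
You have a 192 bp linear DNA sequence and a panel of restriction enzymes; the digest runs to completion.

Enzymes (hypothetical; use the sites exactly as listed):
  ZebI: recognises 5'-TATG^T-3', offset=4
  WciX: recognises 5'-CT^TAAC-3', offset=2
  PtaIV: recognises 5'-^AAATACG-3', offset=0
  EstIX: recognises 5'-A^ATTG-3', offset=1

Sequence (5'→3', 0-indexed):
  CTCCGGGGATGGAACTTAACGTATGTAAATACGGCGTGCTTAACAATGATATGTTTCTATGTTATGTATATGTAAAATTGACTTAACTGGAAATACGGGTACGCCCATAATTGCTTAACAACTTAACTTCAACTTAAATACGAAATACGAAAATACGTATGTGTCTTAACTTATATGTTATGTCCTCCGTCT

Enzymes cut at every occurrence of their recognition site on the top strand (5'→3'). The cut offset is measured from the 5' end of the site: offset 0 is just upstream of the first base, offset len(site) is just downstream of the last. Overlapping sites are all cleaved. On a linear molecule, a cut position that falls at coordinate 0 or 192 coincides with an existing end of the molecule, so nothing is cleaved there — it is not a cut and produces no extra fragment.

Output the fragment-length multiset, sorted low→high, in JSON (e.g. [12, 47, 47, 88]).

[1,4,5,5,5,6,6,7,7,7,8,8,8,9,10,11,11,12,13,14,16,19]

Site scan:
  ZebI TATGT/4: at [21, 49, 57, 62, 68, 157, 173, 178] ⇒ [25, 53, 61, 66, 72, 161, 177, 182]
  WciX CTTAAC/2: at [14, 38, 81, 113, 121, 164] ⇒ [16, 40, 83, 115, 123, 166]
  PtaIV AAATACG/0: at [26, 90, 135, 142, 150] ⇒ [26, 90, 135, 142, 150]
  EstIX AATTG/1: at [75, 108] ⇒ [76, 109]

All cut coordinates (distinct, sorted): [16, 25, 26, 40, 53, 61, 66, 72, 76, 83, 90, 109, 115, 123, 135, 142, 150, 161, 166, 177, 182]

Fragment lengths:
  [0,16): 16 bp
  [16,25): 9 bp
  [25,26): 1 bp
  [26,40): 14 bp
  [40,53): 13 bp
  [53,61): 8 bp
  [61,66): 5 bp
  [66,72): 6 bp
  [72,76): 4 bp
  [76,83): 7 bp
  [83,90): 7 bp
  [90,109): 19 bp
  [109,115): 6 bp
  [115,123): 8 bp
  [123,135): 12 bp
  [135,142): 7 bp
  [142,150): 8 bp
  [150,161): 11 bp
  [161,166): 5 bp
  [166,177): 11 bp
  [177,182): 5 bp
  [182,192): 10 bp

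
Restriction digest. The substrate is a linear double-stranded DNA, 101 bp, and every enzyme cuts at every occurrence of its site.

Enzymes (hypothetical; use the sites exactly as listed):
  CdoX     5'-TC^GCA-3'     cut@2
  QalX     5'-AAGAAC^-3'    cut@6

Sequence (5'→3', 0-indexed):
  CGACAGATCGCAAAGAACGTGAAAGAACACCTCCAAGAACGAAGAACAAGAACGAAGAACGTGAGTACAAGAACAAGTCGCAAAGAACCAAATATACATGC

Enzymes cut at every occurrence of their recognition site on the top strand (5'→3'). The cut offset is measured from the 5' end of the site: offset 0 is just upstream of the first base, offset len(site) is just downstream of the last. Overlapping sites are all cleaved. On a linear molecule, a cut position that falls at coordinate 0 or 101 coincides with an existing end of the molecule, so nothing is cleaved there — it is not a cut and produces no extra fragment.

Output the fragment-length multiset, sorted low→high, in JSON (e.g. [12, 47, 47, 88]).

Per-enzyme occurrences:
  CdoX TCGCA/2: at [7, 77] ⇒ [9, 79]
  QalX AAGAAC/6: at [12, 22, 34, 41, 47, 54, 68, 82] ⇒ [18, 28, 40, 47, 53, 60, 74, 88]

All cut coordinates (distinct, sorted): [9, 18, 28, 40, 47, 53, 60, 74, 79, 88]

Fragment lengths:
  [0,9): 9 bp
  [9,18): 9 bp
  [18,28): 10 bp
  [28,40): 12 bp
  [40,47): 7 bp
  [47,53): 6 bp
  [53,60): 7 bp
  [60,74): 14 bp
  [74,79): 5 bp
  [79,88): 9 bp
  [88,101): 13 bp

[5,6,7,7,9,9,9,10,12,13,14]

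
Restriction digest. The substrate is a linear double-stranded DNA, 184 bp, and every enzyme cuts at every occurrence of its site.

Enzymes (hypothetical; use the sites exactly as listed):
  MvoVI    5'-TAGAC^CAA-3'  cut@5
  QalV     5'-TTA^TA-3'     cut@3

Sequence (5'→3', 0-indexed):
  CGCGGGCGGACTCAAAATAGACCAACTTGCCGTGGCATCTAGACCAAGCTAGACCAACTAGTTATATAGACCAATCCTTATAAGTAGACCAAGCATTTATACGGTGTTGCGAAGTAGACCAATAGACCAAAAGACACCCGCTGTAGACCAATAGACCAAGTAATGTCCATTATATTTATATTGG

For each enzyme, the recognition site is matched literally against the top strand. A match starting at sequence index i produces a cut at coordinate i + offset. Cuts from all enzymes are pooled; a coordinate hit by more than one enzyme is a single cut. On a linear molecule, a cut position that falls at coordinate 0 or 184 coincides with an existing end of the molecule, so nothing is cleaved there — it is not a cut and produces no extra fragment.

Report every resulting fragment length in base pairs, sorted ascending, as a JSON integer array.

[6,6,7,8,8,9,9,10,10,10,16,20,21,22,22]

Site scan:
  MvoVI TAGACCAA/5: at [17, 39, 49, 66, 84, 114, 122, 143, 151] ⇒ [22, 44, 54, 71, 89, 119, 127, 148, 156]
  QalV TTATA/3: at [61, 77, 96, 169, 175] ⇒ [64, 80, 99, 172, 178]

Pooled cuts: [22, 44, 54, 64, 71, 80, 89, 99, 119, 127, 148, 156, 172, 178]

Fragments:
  [0,22): 22 bp
  [22,44): 22 bp
  [44,54): 10 bp
  [54,64): 10 bp
  [64,71): 7 bp
  [71,80): 9 bp
  [80,89): 9 bp
  [89,99): 10 bp
  [99,119): 20 bp
  [119,127): 8 bp
  [127,148): 21 bp
  [148,156): 8 bp
  [156,172): 16 bp
  [172,178): 6 bp
  [178,184): 6 bp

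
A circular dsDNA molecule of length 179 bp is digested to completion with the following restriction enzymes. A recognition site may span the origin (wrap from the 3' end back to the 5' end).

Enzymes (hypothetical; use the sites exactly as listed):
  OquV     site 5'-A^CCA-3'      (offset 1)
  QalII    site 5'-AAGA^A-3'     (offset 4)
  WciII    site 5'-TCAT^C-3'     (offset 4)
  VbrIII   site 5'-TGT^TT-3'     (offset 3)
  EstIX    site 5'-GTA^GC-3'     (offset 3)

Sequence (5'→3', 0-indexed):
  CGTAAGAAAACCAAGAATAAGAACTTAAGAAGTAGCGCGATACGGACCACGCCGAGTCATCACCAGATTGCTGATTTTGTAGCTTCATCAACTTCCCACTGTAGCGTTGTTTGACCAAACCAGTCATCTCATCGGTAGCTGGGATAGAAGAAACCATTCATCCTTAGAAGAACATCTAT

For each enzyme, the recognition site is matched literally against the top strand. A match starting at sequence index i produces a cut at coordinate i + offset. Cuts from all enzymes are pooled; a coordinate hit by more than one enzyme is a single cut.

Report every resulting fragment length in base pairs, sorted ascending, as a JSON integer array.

[2,2,3,4,4,5,5,5,6,6,7,7,8,8,8,10,12,14,14,15,15,19]

Site scan:
  OquV (ACCA, off=1): starts [9, 45, 61, 113, 118, 152] → cuts [10, 46, 62, 114, 119, 153]
  QalII (AAGAA, off=4): starts [3, 12, 18, 26, 147, 167] → cuts [7, 16, 22, 30, 151, 171]
  WciII (TCATC, off=4): starts [56, 84, 123, 128, 157] → cuts [60, 88, 127, 132, 161]
  VbrIII (TGTTT, off=3): starts [107] → cuts [110]
  EstIX (GTAGC, off=3): starts [31, 78, 100, 134] → cuts [34, 81, 103, 137]

All cut coordinates (distinct, sorted): [7, 10, 16, 22, 30, 34, 46, 60, 62, 81, 88, 103, 110, 114, 119, 127, 132, 137, 151, 153, 161, 171]

Fragment lengths:
  7→10: 3 bp
  10→16: 6 bp
  16→22: 6 bp
  22→30: 8 bp
  30→34: 4 bp
  34→46: 12 bp
  46→60: 14 bp
  60→62: 2 bp
  62→81: 19 bp
  81→88: 7 bp
  88→103: 15 bp
  103→110: 7 bp
  110→114: 4 bp
  114→119: 5 bp
  119→127: 8 bp
  127→132: 5 bp
  132→137: 5 bp
  137→151: 14 bp
  151→153: 2 bp
  153→161: 8 bp
  161→171: 10 bp
  171→7 (wrap): 179-171+7 = 15 bp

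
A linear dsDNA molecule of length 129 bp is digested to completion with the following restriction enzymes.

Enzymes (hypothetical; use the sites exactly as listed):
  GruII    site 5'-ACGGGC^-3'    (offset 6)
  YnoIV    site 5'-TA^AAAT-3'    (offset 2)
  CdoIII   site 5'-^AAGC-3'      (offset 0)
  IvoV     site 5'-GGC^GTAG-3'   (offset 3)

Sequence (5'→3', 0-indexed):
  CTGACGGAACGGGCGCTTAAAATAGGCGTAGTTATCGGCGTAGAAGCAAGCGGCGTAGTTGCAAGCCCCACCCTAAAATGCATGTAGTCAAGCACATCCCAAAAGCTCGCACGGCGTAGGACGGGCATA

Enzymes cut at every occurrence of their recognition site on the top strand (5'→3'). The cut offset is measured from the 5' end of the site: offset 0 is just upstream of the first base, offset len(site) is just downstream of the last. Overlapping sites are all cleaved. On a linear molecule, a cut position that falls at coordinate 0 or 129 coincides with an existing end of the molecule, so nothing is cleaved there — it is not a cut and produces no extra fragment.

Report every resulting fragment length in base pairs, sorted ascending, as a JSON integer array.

[3,4,4,5,7,8,8,11,12,13,13,13,14,14]

Per-enzyme occurrences:
  GruII ACGGGC/6: at [8, 120] ⇒ [14, 126]
  YnoIV TAAAAT/2: at [17, 73] ⇒ [19, 75]
  CdoIII AAGC/0: at [43, 47, 62, 89, 102] ⇒ [43, 47, 62, 89, 102]
  IvoV GGCGTAG/3: at [24, 36, 51, 112] ⇒ [27, 39, 54, 115]

Pooled cuts: [14, 19, 27, 39, 43, 47, 54, 62, 75, 89, 102, 115, 126]

Fragments:
  [0,14): 14 bp
  [14,19): 5 bp
  [19,27): 8 bp
  [27,39): 12 bp
  [39,43): 4 bp
  [43,47): 4 bp
  [47,54): 7 bp
  [54,62): 8 bp
  [62,75): 13 bp
  [75,89): 14 bp
  [89,102): 13 bp
  [102,115): 13 bp
  [115,126): 11 bp
  [126,129): 3 bp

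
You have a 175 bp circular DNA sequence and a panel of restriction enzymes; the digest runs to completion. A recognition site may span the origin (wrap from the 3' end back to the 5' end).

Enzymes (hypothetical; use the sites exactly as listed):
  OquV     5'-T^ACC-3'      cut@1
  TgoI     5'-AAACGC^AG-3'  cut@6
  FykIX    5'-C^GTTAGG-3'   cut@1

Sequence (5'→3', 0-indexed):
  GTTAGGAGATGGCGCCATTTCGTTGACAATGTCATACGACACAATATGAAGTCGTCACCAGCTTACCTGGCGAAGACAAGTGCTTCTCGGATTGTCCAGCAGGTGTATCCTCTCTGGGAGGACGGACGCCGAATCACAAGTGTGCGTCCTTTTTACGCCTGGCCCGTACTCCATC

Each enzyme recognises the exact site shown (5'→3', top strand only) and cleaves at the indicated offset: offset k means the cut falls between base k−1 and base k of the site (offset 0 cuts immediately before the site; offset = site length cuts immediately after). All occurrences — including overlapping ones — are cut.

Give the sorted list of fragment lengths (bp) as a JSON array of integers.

Site scan:
  OquV TACC/1: at [63] ⇒ [64]
  TgoI (AAACGCAG, off=6): no sites
  FykIX CGTTAGG/1: at [174] ⇒ [0]

Pooled cuts: [0, 64]

Fragment lengths:
  0→64: 64 bp
  64→0 (wrap): 175-64+0 = 111 bp

[64,111]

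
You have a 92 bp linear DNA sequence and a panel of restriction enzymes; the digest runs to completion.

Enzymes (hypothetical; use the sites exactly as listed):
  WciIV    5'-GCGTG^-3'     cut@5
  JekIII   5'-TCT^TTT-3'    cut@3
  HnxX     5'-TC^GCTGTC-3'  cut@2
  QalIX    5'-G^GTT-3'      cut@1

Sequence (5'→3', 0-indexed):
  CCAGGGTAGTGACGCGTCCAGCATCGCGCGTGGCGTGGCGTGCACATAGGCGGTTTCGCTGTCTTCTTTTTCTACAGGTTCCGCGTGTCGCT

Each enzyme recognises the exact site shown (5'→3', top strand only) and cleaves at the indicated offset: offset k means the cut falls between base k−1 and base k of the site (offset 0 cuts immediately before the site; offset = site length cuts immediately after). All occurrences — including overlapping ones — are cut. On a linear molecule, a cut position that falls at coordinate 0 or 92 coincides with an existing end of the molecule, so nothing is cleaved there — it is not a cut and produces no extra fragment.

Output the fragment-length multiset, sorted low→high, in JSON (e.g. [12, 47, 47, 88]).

Scan for sites:
  WciIV (GCGTG, off=5): starts [27, 32, 37, 82] → cuts [32, 37, 42, 87]
  JekIII (TCTTTT, off=3): starts [64] → cuts [67]
  HnxX (TCGCTGTC, off=2): starts [55] → cuts [57]
  QalIX (GGTT, off=1): starts [51, 76] → cuts [52, 77]

Pooled cuts: [32, 37, 42, 52, 57, 67, 77, 87]

Fragments:
  [0,32): 32 bp
  [32,37): 5 bp
  [37,42): 5 bp
  [42,52): 10 bp
  [52,57): 5 bp
  [57,67): 10 bp
  [67,77): 10 bp
  [77,87): 10 bp
  [87,92): 5 bp

[5,5,5,5,10,10,10,10,32]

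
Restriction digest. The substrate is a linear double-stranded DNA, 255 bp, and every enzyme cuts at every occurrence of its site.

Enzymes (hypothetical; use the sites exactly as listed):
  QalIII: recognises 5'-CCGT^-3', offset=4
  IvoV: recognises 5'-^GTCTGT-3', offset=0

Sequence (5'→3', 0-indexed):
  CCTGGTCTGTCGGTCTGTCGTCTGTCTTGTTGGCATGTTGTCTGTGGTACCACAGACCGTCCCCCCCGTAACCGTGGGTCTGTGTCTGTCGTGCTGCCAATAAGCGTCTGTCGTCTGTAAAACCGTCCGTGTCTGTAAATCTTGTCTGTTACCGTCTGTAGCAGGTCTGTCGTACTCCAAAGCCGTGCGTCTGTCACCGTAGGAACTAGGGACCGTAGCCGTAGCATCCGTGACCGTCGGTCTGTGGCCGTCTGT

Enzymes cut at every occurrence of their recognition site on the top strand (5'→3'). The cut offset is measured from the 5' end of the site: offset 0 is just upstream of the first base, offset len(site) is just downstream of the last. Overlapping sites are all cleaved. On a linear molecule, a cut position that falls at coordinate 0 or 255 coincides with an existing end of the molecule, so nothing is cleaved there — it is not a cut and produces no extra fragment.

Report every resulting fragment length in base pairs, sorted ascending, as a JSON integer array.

[2,2,2,2,2,4,4,4,6,6,6,6,7,7,8,9,9,9,10,10,12,13,14,16,20,21,22,22]

Scan for sites:
  QalIII (CCGT, off=4): starts [56, 65, 71, 122, 126, 151, 182, 196, 212, 218, 227, 233, 247] → cuts [60, 69, 75, 126, 130, 155, 186, 200, 216, 222, 231, 237, 251]
  IvoV (GTCTGT, off=0): starts [4, 12, 19, 39, 77, 83, 105, 112, 130, 143, 153, 164, 188, 239, 249] → cuts [4, 12, 19, 39, 77, 83, 105, 112, 130, 143, 153, 164, 188, 239, 249]

Pooled cuts: [4, 12, 19, 39, 60, 69, 75, 77, 83, 105, 112, 126, 130, 143, 153, 155, 164, 186, 188, 200, 216, 222, 231, 237, 239, 249, 251]

Fragments:
  [0,4): 4 bp
  [4,12): 8 bp
  [12,19): 7 bp
  [19,39): 20 bp
  [39,60): 21 bp
  [60,69): 9 bp
  [69,75): 6 bp
  [75,77): 2 bp
  [77,83): 6 bp
  [83,105): 22 bp
  [105,112): 7 bp
  [112,126): 14 bp
  [126,130): 4 bp
  [130,143): 13 bp
  [143,153): 10 bp
  [153,155): 2 bp
  [155,164): 9 bp
  [164,186): 22 bp
  [186,188): 2 bp
  [188,200): 12 bp
  [200,216): 16 bp
  [216,222): 6 bp
  [222,231): 9 bp
  [231,237): 6 bp
  [237,239): 2 bp
  [239,249): 10 bp
  [249,251): 2 bp
  [251,255): 4 bp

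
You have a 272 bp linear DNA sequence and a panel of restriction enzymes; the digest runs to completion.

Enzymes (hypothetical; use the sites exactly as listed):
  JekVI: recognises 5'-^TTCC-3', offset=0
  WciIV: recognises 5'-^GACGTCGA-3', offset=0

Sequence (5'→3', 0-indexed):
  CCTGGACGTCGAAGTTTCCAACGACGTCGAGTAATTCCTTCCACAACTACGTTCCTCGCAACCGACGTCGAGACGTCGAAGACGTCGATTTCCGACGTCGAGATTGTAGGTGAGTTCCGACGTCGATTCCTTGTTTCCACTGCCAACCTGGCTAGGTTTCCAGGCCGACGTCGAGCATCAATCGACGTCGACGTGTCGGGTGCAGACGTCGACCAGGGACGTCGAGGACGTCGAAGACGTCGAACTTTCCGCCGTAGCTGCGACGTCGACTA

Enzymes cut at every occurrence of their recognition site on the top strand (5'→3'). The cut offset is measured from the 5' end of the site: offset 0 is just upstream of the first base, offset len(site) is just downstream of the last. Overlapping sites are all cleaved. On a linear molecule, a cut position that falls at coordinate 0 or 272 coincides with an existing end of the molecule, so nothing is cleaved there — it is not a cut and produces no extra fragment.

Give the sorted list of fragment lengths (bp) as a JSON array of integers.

[4,4,4,4,7,8,8,8,9,9,9,9,9,11,11,11,12,12,13,13,15,17,21,21,23]

Scan for sites:
  JekVI (TTCC, off=0): starts [15, 34, 38, 51, 89, 114, 126, 134, 157, 246] → cuts [15, 34, 38, 51, 89, 114, 126, 134, 157, 246]
  WciIV (GACGTCGA, off=0): starts [4, 22, 63, 71, 80, 93, 118, 166, 183, 204, 217, 226, 235, 261] → cuts [4, 22, 63, 71, 80, 93, 118, 166, 183, 204, 217, 226, 235, 261]

All cut coordinates (distinct, sorted): [4, 15, 22, 34, 38, 51, 63, 71, 80, 89, 93, 114, 118, 126, 134, 157, 166, 183, 204, 217, 226, 235, 246, 261]

Fragment lengths:
  [0,4): 4 bp
  [4,15): 11 bp
  [15,22): 7 bp
  [22,34): 12 bp
  [34,38): 4 bp
  [38,51): 13 bp
  [51,63): 12 bp
  [63,71): 8 bp
  [71,80): 9 bp
  [80,89): 9 bp
  [89,93): 4 bp
  [93,114): 21 bp
  [114,118): 4 bp
  [118,126): 8 bp
  [126,134): 8 bp
  [134,157): 23 bp
  [157,166): 9 bp
  [166,183): 17 bp
  [183,204): 21 bp
  [204,217): 13 bp
  [217,226): 9 bp
  [226,235): 9 bp
  [235,246): 11 bp
  [246,261): 15 bp
  [261,272): 11 bp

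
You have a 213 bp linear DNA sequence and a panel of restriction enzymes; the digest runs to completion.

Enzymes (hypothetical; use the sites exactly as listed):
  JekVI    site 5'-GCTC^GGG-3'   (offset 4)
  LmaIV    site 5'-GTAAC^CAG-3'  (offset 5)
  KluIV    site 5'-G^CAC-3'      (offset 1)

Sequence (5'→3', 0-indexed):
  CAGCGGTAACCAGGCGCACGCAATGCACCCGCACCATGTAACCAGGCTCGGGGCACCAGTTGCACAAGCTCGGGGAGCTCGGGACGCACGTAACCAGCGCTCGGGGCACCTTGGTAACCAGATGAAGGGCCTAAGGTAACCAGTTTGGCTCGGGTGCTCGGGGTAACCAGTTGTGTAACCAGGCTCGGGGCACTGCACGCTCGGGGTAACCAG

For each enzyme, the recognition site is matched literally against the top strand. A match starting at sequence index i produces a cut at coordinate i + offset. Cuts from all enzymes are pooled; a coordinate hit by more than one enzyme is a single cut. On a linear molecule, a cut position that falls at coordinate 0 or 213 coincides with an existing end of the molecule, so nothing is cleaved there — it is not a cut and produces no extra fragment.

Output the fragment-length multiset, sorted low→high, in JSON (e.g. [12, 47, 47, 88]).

[3,4,4,4,5,6,6,6,7,7,7,8,8,8,8,8,9,9,9,9,10,11,11,12,12,22]

Per-enzyme occurrences:
  JekVI (GCTCGGG, off=4): starts [45, 67, 76, 98, 147, 155, 182, 198] → cuts [49, 71, 80, 102, 151, 159, 186, 202]
  LmaIV (GTAACCAG, off=5): starts [5, 37, 89, 113, 135, 162, 174, 205] → cuts [10, 42, 94, 118, 140, 167, 179, 210]
  KluIV (GCAC, off=1): starts [15, 24, 30, 52, 61, 85, 105, 189, 194] → cuts [16, 25, 31, 53, 62, 86, 106, 190, 195]

Pooled cuts: [10, 16, 25, 31, 42, 49, 53, 62, 71, 80, 86, 94, 102, 106, 118, 140, 151, 159, 167, 179, 186, 190, 195, 202, 210]

Fragment lengths:
  [0,10): 10 bp
  [10,16): 6 bp
  [16,25): 9 bp
  [25,31): 6 bp
  [31,42): 11 bp
  [42,49): 7 bp
  [49,53): 4 bp
  [53,62): 9 bp
  [62,71): 9 bp
  [71,80): 9 bp
  [80,86): 6 bp
  [86,94): 8 bp
  [94,102): 8 bp
  [102,106): 4 bp
  [106,118): 12 bp
  [118,140): 22 bp
  [140,151): 11 bp
  [151,159): 8 bp
  [159,167): 8 bp
  [167,179): 12 bp
  [179,186): 7 bp
  [186,190): 4 bp
  [190,195): 5 bp
  [195,202): 7 bp
  [202,210): 8 bp
  [210,213): 3 bp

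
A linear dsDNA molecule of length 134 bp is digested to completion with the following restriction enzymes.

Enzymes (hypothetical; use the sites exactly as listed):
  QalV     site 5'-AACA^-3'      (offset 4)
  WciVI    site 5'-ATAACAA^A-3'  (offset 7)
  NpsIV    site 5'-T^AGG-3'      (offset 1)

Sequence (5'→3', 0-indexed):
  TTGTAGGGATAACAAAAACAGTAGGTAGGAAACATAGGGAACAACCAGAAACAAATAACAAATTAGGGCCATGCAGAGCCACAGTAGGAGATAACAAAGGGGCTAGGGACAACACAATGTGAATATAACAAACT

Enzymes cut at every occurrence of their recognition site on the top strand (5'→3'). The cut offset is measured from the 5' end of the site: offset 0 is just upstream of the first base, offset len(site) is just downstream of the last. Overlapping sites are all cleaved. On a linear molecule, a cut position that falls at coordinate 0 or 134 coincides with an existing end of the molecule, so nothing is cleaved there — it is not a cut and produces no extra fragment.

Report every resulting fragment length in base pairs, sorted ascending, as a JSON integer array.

Per-enzyme occurrences:
  QalV AACA/4: at [10, 16, 30, 39, 49, 56, 92, 110, 126] ⇒ [14, 20, 34, 43, 53, 60, 96, 114, 130]
  WciVI ATAACAAA/7: at [8, 54, 90, 124] ⇒ [15, 61, 97, 131]
  NpsIV TAGG/1: at [3, 21, 25, 34, 63, 84, 103] ⇒ [4, 22, 26, 35, 64, 85, 104]

Pooled cuts: [4, 14, 15, 20, 22, 26, 34, 35, 43, 53, 60, 61, 64, 85, 96, 97, 104, 114, 130, 131]

Fragments:
  [0,4): 4 bp
  [4,14): 10 bp
  [14,15): 1 bp
  [15,20): 5 bp
  [20,22): 2 bp
  [22,26): 4 bp
  [26,34): 8 bp
  [34,35): 1 bp
  [35,43): 8 bp
  [43,53): 10 bp
  [53,60): 7 bp
  [60,61): 1 bp
  [61,64): 3 bp
  [64,85): 21 bp
  [85,96): 11 bp
  [96,97): 1 bp
  [97,104): 7 bp
  [104,114): 10 bp
  [114,130): 16 bp
  [130,131): 1 bp
  [131,134): 3 bp

[1,1,1,1,1,2,3,3,4,4,5,7,7,8,8,10,10,10,11,16,21]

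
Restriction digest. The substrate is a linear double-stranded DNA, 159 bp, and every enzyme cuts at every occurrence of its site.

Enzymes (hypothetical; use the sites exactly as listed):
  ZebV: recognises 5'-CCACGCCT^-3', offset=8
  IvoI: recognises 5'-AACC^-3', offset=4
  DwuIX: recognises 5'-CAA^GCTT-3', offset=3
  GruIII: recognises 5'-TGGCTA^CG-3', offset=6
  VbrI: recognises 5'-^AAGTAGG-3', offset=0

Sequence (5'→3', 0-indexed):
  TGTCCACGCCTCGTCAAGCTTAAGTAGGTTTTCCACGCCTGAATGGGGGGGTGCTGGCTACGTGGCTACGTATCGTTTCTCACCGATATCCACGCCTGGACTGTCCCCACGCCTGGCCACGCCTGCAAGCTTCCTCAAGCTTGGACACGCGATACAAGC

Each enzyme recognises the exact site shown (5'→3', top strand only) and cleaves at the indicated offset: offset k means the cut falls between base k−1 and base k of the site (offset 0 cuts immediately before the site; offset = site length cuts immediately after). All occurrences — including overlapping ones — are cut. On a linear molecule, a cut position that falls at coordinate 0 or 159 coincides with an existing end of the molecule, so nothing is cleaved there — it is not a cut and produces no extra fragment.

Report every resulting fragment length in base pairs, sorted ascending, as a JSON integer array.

Scan for sites:
  ZebV (CCACGCCT, off=8): starts [3, 32, 89, 106, 116] → cuts [11, 40, 97, 114, 124]
  IvoI (AACC, off=4): no sites
  DwuIX (CAAGCTT, off=3): starts [14, 125, 135] → cuts [17, 128, 138]
  GruIII (TGGCTACG, off=6): starts [54, 62] → cuts [60, 68]
  VbrI (AAGTAGG, off=0): starts [21] → cuts [21]

All cut coordinates (distinct, sorted): [11, 17, 21, 40, 60, 68, 97, 114, 124, 128, 138]

Fragment lengths:
  [0,11): 11 bp
  [11,17): 6 bp
  [17,21): 4 bp
  [21,40): 19 bp
  [40,60): 20 bp
  [60,68): 8 bp
  [68,97): 29 bp
  [97,114): 17 bp
  [114,124): 10 bp
  [124,128): 4 bp
  [128,138): 10 bp
  [138,159): 21 bp

[4,4,6,8,10,10,11,17,19,20,21,29]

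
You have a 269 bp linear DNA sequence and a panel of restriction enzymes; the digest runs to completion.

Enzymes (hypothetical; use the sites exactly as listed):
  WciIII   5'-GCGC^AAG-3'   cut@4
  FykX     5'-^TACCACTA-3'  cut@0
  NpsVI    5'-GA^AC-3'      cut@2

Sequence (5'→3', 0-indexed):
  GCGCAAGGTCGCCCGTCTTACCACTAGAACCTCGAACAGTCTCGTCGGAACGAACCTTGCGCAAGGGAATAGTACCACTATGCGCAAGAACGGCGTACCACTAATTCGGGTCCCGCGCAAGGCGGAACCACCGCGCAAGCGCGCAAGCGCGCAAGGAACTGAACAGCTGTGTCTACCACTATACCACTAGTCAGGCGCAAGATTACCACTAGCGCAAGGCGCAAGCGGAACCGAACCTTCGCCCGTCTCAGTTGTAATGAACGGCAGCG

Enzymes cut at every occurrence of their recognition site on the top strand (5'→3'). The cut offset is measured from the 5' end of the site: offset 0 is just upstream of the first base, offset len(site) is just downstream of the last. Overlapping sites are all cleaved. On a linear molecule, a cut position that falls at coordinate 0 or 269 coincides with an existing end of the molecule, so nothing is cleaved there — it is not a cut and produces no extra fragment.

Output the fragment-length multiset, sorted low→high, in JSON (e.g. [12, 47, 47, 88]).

[4,4,4,5,5,5,5,6,7,7,7,8,8,8,8,9,9,10,10,10,11,12,13,14,14,17,23,26]

Scan for sites:
  WciIII GCGCAAG/4: at [0, 58, 81, 114, 132, 140, 148, 194, 211, 218] ⇒ [4, 62, 85, 118, 136, 144, 152, 198, 215, 222]
  FykX TACCACTA/0: at [18, 72, 95, 173, 181, 203] ⇒ [18, 72, 95, 173, 181, 203]
  NpsVI GAAC/2: at [26, 33, 47, 51, 87, 124, 155, 160, 227, 232, 258] ⇒ [28, 35, 49, 53, 89, 126, 157, 162, 229, 234, 260]

All cut coordinates (distinct, sorted): [4, 18, 28, 35, 49, 53, 62, 72, 85, 89, 95, 118, 126, 136, 144, 152, 157, 162, 173, 181, 198, 203, 215, 222, 229, 234, 260]

Fragment lengths:
  [0,4): 4 bp
  [4,18): 14 bp
  [18,28): 10 bp
  [28,35): 7 bp
  [35,49): 14 bp
  [49,53): 4 bp
  [53,62): 9 bp
  [62,72): 10 bp
  [72,85): 13 bp
  [85,89): 4 bp
  [89,95): 6 bp
  [95,118): 23 bp
  [118,126): 8 bp
  [126,136): 10 bp
  [136,144): 8 bp
  [144,152): 8 bp
  [152,157): 5 bp
  [157,162): 5 bp
  [162,173): 11 bp
  [173,181): 8 bp
  [181,198): 17 bp
  [198,203): 5 bp
  [203,215): 12 bp
  [215,222): 7 bp
  [222,229): 7 bp
  [229,234): 5 bp
  [234,260): 26 bp
  [260,269): 9 bp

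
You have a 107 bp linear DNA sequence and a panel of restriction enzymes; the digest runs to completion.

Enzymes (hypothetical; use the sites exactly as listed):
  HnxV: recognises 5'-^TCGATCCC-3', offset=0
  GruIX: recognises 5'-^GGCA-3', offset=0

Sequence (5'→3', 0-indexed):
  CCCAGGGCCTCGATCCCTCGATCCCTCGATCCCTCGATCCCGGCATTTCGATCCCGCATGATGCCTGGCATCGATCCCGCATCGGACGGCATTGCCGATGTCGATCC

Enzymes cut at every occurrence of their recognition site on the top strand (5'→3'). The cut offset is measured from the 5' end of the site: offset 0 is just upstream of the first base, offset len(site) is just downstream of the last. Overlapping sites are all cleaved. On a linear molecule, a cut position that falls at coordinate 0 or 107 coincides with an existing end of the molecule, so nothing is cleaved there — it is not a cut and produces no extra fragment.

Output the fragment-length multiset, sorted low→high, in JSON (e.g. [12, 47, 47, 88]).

Per-enzyme occurrences:
  HnxV (TCGATCCC, off=0): starts [9, 17, 25, 33, 47, 70] → cuts [9, 17, 25, 33, 47, 70]
  GruIX (GGCA, off=0): starts [41, 66, 87] → cuts [41, 66, 87]

Pooled cuts: [9, 17, 25, 33, 41, 47, 66, 70, 87]

Fragments:
  [0,9): 9 bp
  [9,17): 8 bp
  [17,25): 8 bp
  [25,33): 8 bp
  [33,41): 8 bp
  [41,47): 6 bp
  [47,66): 19 bp
  [66,70): 4 bp
  [70,87): 17 bp
  [87,107): 20 bp

[4,6,8,8,8,8,9,17,19,20]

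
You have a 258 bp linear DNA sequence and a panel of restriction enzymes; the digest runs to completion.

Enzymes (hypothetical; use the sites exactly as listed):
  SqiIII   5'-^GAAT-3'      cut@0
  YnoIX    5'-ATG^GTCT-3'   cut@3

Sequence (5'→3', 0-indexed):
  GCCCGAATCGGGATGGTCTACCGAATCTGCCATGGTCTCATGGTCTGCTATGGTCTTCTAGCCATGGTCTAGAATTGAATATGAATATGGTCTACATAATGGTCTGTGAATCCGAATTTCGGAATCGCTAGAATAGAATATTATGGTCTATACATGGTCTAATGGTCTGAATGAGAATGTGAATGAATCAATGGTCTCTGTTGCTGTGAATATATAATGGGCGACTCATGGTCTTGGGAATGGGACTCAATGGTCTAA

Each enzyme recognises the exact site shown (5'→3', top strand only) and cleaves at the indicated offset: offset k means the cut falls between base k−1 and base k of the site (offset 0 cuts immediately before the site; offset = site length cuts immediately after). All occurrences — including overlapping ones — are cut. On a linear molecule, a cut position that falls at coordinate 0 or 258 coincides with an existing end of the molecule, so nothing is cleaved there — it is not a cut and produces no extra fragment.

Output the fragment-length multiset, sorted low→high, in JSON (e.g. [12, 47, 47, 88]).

Per-enzyme occurrences:
  SqiIII GAAT/0: at [4, 22, 71, 76, 82, 107, 113, 121, 130, 135, 168, 174, 180, 184, 207, 237] ⇒ [4, 22, 71, 76, 82, 107, 113, 121, 130, 135, 168, 174, 180, 184, 207, 237]
  YnoIX ATGGTCT/3: at [12, 31, 39, 49, 63, 86, 98, 142, 153, 161, 190, 227, 249] ⇒ [15, 34, 42, 52, 66, 89, 101, 145, 156, 164, 193, 230, 252]

All cut coordinates (distinct, sorted): [4, 15, 22, 34, 42, 52, 66, 71, 76, 82, 89, 101, 107, 113, 121, 130, 135, 145, 156, 164, 168, 174, 180, 184, 193, 207, 230, 237, 252]

Fragment lengths:
  [0,4): 4 bp
  [4,15): 11 bp
  [15,22): 7 bp
  [22,34): 12 bp
  [34,42): 8 bp
  [42,52): 10 bp
  [52,66): 14 bp
  [66,71): 5 bp
  [71,76): 5 bp
  [76,82): 6 bp
  [82,89): 7 bp
  [89,101): 12 bp
  [101,107): 6 bp
  [107,113): 6 bp
  [113,121): 8 bp
  [121,130): 9 bp
  [130,135): 5 bp
  [135,145): 10 bp
  [145,156): 11 bp
  [156,164): 8 bp
  [164,168): 4 bp
  [168,174): 6 bp
  [174,180): 6 bp
  [180,184): 4 bp
  [184,193): 9 bp
  [193,207): 14 bp
  [207,230): 23 bp
  [230,237): 7 bp
  [237,252): 15 bp
  [252,258): 6 bp

[4,4,4,5,5,5,6,6,6,6,6,6,7,7,7,8,8,8,9,9,10,10,11,11,12,12,14,14,15,23]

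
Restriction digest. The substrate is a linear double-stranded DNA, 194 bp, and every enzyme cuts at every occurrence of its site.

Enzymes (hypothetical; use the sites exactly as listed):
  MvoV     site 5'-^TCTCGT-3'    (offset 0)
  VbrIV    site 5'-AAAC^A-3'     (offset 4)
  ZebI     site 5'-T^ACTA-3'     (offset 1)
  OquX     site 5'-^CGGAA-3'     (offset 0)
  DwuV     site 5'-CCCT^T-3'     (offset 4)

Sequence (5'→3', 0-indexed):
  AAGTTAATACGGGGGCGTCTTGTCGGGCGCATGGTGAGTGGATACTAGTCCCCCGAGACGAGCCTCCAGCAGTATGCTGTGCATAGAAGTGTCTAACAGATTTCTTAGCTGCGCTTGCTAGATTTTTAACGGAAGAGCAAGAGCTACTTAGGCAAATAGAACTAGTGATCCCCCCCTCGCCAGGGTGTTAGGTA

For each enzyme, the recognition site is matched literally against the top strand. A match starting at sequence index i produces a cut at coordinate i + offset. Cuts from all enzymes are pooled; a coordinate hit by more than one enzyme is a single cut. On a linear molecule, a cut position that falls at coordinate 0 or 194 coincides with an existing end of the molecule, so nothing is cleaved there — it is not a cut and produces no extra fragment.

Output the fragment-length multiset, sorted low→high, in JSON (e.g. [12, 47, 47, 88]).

[43,65,86]

Site scan:
  MvoV (TCTCGT, off=0): no sites
  VbrIV (AAACA, off=4): no sites
  ZebI TACTA/1: at [42] ⇒ [43]
  OquX CGGAA/0: at [129] ⇒ [129]
  DwuV (CCCTT, off=4): no sites

Pooled cuts: [43, 129]

Fragment lengths:
  [0,43): 43 bp
  [43,129): 86 bp
  [129,194): 65 bp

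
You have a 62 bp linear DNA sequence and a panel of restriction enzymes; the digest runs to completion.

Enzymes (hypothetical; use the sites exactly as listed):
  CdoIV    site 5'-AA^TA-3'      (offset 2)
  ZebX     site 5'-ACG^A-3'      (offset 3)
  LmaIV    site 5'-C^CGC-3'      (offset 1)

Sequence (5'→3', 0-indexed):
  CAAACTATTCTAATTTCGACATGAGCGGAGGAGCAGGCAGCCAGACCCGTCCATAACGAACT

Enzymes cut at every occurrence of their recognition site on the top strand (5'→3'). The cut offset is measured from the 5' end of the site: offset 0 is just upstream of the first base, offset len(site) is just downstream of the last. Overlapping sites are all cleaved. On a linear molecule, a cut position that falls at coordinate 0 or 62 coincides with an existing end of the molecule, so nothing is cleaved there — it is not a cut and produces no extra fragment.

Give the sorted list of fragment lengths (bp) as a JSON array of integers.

Per-enzyme occurrences:
  CdoIV (AATA, off=2): no sites
  ZebX ACGA/3: at [55] ⇒ [58]
  LmaIV (CCGC, off=1): no sites

Pooled cuts: [58]

Fragments:
  [0,58): 58 bp
  [58,62): 4 bp

[4,58]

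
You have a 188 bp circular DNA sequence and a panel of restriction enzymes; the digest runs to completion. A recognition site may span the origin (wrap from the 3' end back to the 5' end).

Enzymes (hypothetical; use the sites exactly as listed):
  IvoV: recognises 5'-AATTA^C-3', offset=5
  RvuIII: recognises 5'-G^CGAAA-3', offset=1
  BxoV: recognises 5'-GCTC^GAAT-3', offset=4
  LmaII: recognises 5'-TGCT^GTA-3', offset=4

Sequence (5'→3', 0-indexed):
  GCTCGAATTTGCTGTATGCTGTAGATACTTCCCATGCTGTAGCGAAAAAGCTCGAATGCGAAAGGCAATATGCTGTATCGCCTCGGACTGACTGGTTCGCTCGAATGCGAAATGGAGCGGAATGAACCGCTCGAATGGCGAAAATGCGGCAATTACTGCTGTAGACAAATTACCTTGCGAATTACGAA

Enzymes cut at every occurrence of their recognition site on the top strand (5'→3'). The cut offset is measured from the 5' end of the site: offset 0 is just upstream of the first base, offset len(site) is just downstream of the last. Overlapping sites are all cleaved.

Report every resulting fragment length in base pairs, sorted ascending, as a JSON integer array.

Scan for sites:
  IvoV AATTAC/5: at [150, 167, 179] ⇒ [155, 172, 184]
  RvuIII GCGAAA/1: at [41, 57, 106, 137] ⇒ [42, 58, 107, 138]
  BxoV GCTCGAAT/4: at [0, 49, 98, 128] ⇒ [4, 53, 102, 132]
  LmaII TGCTGTA/4: at [9, 16, 34, 70, 156] ⇒ [13, 20, 38, 74, 160]

Pooled cuts: [4, 13, 20, 38, 42, 53, 58, 74, 102, 107, 132, 138, 155, 160, 172, 184]

Fragments:
  4→13: 9 bp
  13→20: 7 bp
  20→38: 18 bp
  38→42: 4 bp
  42→53: 11 bp
  53→58: 5 bp
  58→74: 16 bp
  74→102: 28 bp
  102→107: 5 bp
  107→132: 25 bp
  132→138: 6 bp
  138→155: 17 bp
  155→160: 5 bp
  160→172: 12 bp
  172→184: 12 bp
  184→4 (wrap): 188-184+4 = 8 bp

[4,5,5,5,6,7,8,9,11,12,12,16,17,18,25,28]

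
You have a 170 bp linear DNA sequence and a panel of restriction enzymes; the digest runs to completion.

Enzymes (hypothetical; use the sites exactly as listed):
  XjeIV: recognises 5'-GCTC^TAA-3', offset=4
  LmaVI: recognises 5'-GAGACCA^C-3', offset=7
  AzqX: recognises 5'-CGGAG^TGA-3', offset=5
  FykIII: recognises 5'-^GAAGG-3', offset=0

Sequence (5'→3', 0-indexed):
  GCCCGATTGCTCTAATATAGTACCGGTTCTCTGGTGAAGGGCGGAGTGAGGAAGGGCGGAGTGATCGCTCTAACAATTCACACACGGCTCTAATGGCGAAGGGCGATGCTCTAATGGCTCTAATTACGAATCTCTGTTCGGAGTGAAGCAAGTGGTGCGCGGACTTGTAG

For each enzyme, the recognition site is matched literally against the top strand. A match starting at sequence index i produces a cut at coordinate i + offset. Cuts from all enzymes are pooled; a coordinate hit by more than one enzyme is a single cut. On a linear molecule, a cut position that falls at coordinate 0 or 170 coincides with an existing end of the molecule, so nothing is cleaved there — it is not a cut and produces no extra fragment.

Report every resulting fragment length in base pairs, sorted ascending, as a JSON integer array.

Site scan:
  XjeIV GCTCTAA/4: at [8, 66, 86, 107, 116] ⇒ [12, 70, 90, 111, 120]
  LmaVI (GAGACCAC, off=7): no sites
  AzqX CGGAGTGA/5: at [41, 56, 138] ⇒ [46, 61, 143]
  FykIII GAAGG/0: at [35, 50, 97] ⇒ [35, 50, 97]

All cut coordinates (distinct, sorted): [12, 35, 46, 50, 61, 70, 90, 97, 111, 120, 143]

Fragment lengths:
  [0,12): 12 bp
  [12,35): 23 bp
  [35,46): 11 bp
  [46,50): 4 bp
  [50,61): 11 bp
  [61,70): 9 bp
  [70,90): 20 bp
  [90,97): 7 bp
  [97,111): 14 bp
  [111,120): 9 bp
  [120,143): 23 bp
  [143,170): 27 bp

[4,7,9,9,11,11,12,14,20,23,23,27]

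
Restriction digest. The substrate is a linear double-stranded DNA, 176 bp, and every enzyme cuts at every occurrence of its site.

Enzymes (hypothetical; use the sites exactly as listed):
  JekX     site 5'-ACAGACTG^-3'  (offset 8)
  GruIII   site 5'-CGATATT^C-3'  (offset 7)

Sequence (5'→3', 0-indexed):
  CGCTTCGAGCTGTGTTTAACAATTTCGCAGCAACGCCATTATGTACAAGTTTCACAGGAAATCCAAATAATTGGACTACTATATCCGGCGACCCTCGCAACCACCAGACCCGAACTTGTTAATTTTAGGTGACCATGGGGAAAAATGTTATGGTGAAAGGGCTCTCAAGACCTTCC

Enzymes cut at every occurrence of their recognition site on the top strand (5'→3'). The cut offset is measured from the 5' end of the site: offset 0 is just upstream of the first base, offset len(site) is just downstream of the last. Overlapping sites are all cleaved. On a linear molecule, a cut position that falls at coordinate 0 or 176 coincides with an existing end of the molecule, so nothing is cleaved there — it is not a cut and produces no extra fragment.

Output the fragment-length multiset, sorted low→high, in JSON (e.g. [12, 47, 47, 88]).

Per-enzyme occurrences:
  JekX (ACAGACTG, off=8): no sites
  GruIII (CGATATTC, off=7): no sites

Pooled cuts: ∅

Fragments:
  no cuts → one linear fragment of 176 bp

[176]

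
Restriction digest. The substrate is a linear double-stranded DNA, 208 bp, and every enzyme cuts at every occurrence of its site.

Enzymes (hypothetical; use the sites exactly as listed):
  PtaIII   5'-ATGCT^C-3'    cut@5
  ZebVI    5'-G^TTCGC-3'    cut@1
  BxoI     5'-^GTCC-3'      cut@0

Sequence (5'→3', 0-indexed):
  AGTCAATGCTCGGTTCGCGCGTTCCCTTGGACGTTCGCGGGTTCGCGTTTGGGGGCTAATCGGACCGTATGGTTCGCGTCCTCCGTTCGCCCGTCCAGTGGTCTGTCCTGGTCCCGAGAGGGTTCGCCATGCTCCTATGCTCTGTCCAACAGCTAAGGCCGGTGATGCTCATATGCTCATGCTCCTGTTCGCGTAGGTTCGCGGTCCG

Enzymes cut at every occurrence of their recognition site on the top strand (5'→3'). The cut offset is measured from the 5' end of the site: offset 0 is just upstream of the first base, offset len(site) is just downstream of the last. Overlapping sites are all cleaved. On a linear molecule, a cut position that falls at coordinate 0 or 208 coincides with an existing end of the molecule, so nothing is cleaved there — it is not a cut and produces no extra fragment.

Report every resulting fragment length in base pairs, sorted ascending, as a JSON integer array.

[2,3,4,5,5,6,6,6,7,8,8,8,8,10,10,11,12,12,20,26,31]

Scan for sites:
  PtaIII ATGCTC/5: at [5, 128, 136, 164, 172, 178] ⇒ [10, 133, 141, 169, 177, 183]
  ZebVI GTTCGC/1: at [12, 32, 40, 71, 84, 121, 186, 196] ⇒ [13, 33, 41, 72, 85, 122, 187, 197]
  BxoI GTCC/0: at [77, 92, 104, 110, 143, 203] ⇒ [77, 92, 104, 110, 143, 203]

All cut coordinates (distinct, sorted): [10, 13, 33, 41, 72, 77, 85, 92, 104, 110, 122, 133, 141, 143, 169, 177, 183, 187, 197, 203]

Fragments:
  [0,10): 10 bp
  [10,13): 3 bp
  [13,33): 20 bp
  [33,41): 8 bp
  [41,72): 31 bp
  [72,77): 5 bp
  [77,85): 8 bp
  [85,92): 7 bp
  [92,104): 12 bp
  [104,110): 6 bp
  [110,122): 12 bp
  [122,133): 11 bp
  [133,141): 8 bp
  [141,143): 2 bp
  [143,169): 26 bp
  [169,177): 8 bp
  [177,183): 6 bp
  [183,187): 4 bp
  [187,197): 10 bp
  [197,203): 6 bp
  [203,208): 5 bp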